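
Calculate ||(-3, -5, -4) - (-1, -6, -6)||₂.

√(Σ(x_i - y_i)²) = √((-3 - (-1))² + (-5 - (-6))² + (-4 - (-6))²)
= √((-2)² + 1² + 2²) = √(4 + 1 + 4) = √9 = 3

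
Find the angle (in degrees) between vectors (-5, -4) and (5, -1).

With u = (-5, -4), v = (5, -1):
u·v = (-5)·5 + (-4)·(-1) = (-25) + 4 = -21.
|u| = √((-5)² + (-4)²) = √41, |v| = √(5² + (-1)²) = √26, so |u||v| = √(41·26) = √1066.
cos θ = (u·v)/(|u||v|) = -21/√1066 ≈ -0.643192
θ = arccos(-0.643192) ≈ 130.03°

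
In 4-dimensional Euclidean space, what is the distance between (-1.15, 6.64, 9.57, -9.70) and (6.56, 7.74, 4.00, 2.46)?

√(Σ(x_i - y_i)²) = √((-1.15 - 6.56)² + (6.64 - 7.74)² + (9.57 - 4)² + (-9.7 - 2.46)²)
= √((-7.71)² + (-1.1)² + 5.57² + (-12.16)²) = √(59.4441 + 1.21 + 31.0249 + 147.8656) = √239.5446 ≈ 15.4772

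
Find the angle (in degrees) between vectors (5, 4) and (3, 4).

With u = (5, 4), v = (3, 4):
u·v = 5·3 + 4·4 = 15 + 16 = 31.
|u| = √(5² + 4²) = √41, |v| = √(3² + 4²) = √25, so |u||v| = √(41·25) = √1025.
cos θ = (u·v)/(|u||v|) = 31/√1025 ≈ 0.968277
θ = arccos(0.968277) ≈ 14.47°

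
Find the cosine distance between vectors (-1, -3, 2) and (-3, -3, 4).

With u = (-1, -3, 2), v = (-3, -3, 4):
u·v = (-1)·(-3) + (-3)·(-3) + 2·4 = 3 + 9 + 8 = 20.
|u| = √((-1)² + (-3)² + 2²) = √14, |v| = √((-3)² + (-3)² + 4²) = √34, so |u||v| = √(14·34) = √476.
cos θ = (u·v)/(|u||v|) = 20/√476 ≈ 0.9167
Cosine distance = 1 - cos θ ≈ 1 - 0.9167 = 0.0833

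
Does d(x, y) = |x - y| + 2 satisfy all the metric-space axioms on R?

No. d fails identity of indiscernibles (specifically d(x,x) = 0): d(1, 1) = |1 - 1| + 2 = 0 + 2 = 2 ≠ 0.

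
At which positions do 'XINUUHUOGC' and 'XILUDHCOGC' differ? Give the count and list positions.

Differing positions: 3, 5, 7. Hamming distance = 3.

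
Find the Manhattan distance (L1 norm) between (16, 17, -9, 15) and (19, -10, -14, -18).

Σ|x_i - y_i| = |16 - 19| + |17 - (-10)| + |-9 - (-14)| + |15 - (-18)| = 3 + 27 + 5 + 33 = 68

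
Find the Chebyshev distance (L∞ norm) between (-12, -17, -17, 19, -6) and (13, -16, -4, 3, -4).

max(|x_i - y_i|) = max(|-12 - 13|, |-17 - (-16)|, |-17 - (-4)|, |19 - 3|, |-6 - (-4)|) = max(25, 1, 13, 16, 2) = 25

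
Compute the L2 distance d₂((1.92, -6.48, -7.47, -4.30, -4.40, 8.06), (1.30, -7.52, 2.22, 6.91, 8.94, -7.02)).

√(Σ(x_i - y_i)²) = √((1.92 - 1.3)² + (-6.48 - (-7.52))² + (-7.47 - 2.22)² + (-4.3 - 6.91)² + (-4.4 - 8.94)² + (8.06 - (-7.02))²)
= √(0.62² + 1.04² + (-9.69)² + (-11.21)² + (-13.34)² + 15.08²) = √(0.3844 + 1.0816 + 93.8961 + 125.6641 + 177.9556 + 227.4064) = √626.3882 ≈ 25.0277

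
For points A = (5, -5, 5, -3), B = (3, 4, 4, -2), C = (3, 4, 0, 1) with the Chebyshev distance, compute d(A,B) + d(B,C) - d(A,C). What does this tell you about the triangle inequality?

d(A,B) = max(2, 9, 1, 1) = 9, d(B,C) = max(0, 0, 4, 3) = 4, d(A,C) = max(2, 9, 5, 4) = 9.
d(A,B) + d(B,C) - d(A,C) = 9 + 4 - 9 = 13 - 9 = 4. This is ≥ 0, so the triangle inequality holds for these points.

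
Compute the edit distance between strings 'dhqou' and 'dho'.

Let D[i][j] be the edit distance between the first i characters of 'dhqou' and the first j characters of 'dho', with D[i][0] = i, D[0][j] = j, and D[i][j] = D[i-1][j-1] if the characters match, else 1 + min(D[i-1][j], D[i][j-1], D[i-1][j-1]). Filling the table (rows: prefixes of 'dhqou', columns: prefixes of 'dho'):
     ε  d  h  o
  ε  0  1  2  3
  d  1  0  1  2
  h  2  1  0  1
  q  3  2  1  1
  o  4  3  2  1
  u  5  4  3  2
The bottom-right entry gives D[5][3] = 2, so no sequence of fewer than 2 edits works. Backtracking through the table gives one optimal edit sequence (2 edits):
  dhqou → dhou (del q @3)
  dhou → dho (del u @4)
Edit distance = 2.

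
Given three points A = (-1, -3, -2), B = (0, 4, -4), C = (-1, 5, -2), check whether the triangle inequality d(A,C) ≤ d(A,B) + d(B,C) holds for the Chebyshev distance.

d(A,B) = max(1, 7, 2) = 7, d(B,C) = max(1, 1, 2) = 2, d(A,C) = max(0, 8, 0) = 8.
d(A,C) = 8 ≤ 7 + 2 = 9. Triangle inequality is satisfied.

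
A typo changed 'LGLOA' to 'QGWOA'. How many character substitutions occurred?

Differing positions: 1, 3. Hamming distance = 2.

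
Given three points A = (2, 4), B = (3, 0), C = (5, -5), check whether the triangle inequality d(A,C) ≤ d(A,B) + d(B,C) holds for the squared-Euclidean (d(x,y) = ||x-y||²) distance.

d(A,B) = 1² + 4² = 17, d(B,C) = 2² + 5² = 29, d(A,C) = 3² + 9² = 90.
d(A,C) = 90 > 17 + 29 = 46. Triangle inequality is VIOLATED. (Squared-Euclidean is not a metric — this is a counterexample.)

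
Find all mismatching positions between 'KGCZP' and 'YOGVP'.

Differing positions: 1, 2, 3, 4. Hamming distance = 4.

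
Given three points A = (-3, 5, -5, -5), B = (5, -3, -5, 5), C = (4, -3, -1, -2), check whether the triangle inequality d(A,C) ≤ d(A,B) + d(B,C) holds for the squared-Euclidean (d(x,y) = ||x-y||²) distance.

d(A,B) = 8² + 8² + 0² + 10² = 228, d(B,C) = 1² + 0² + 4² + 7² = 66, d(A,C) = 7² + 8² + 4² + 3² = 138.
d(A,C) = 138 ≤ 228 + 66 = 294. Triangle inequality is satisfied.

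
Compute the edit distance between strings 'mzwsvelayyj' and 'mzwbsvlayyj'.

Let D[i][j] be the edit distance between the first i characters of 'mzwsvelayyj' and the first j characters of 'mzwbsvlayyj', with D[i][0] = i, D[0][j] = j, and D[i][j] = D[i-1][j-1] if the characters match, else 1 + min(D[i-1][j], D[i][j-1], D[i-1][j-1]). Filling the table (rows: prefixes of 'mzwsvelayyj', columns: prefixes of 'mzwbsvlayyj'):
     ε  m  z  w  b  s  v  l  a  y  y  j
  ε  0  1  2  3  4  5  6  7  8  9 10 11
  m  1  0  1  2  3  4  5  6  7  8  9 10
  z  2  1  0  1  2  3  4  5  6  7  8  9
  w  3  2  1  0  1  2  3  4  5  6  7  8
  s  4  3  2  1  1  1  2  3  4  5  6  7
  v  5  4  3  2  2  2  1  2  3  4  5  6
  e  6  5  4  3  3  3  2  2  3  4  5  6
  l  7  6  5  4  4  4  3  2  3  4  5  6
  a  8  7  6  5  5  5  4  3  2  3  4  5
  y  9  8  7  6  6  6  5  4  3  2  3  4
  y 10  9  8  7  7  7  6  5  4  3  2  3
  j 11 10  9  8  8  8  7  6  5  4  3  2
The bottom-right entry gives D[11][11] = 2, so no sequence of fewer than 2 edits works. Backtracking through the table gives one optimal edit sequence (2 edits):
  mzwsvelayyj → mzwbsvelayyj (ins b @4)
  mzwbsvelayyj → mzwbsvlayyj (del e @7)
Edit distance = 2.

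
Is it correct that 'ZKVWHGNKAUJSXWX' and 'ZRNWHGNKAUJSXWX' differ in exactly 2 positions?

Differing positions: 2, 3. Hamming distance = 2, so the claim is true.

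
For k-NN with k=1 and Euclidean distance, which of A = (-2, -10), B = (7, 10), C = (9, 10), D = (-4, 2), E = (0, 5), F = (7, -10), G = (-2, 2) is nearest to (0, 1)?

Distances: d(A) ≈ 11.1803, d(B) ≈ 11.4018, d(C) ≈ 12.7279, d(D) ≈ 4.1231, d(E) = 4, d(F) ≈ 13.0384, d(G) ≈ 2.2361. Nearest: G = (-2, 2) with distance 2.2361.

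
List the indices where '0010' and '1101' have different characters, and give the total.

Differing positions: 1, 2, 3, 4. Hamming distance = 4.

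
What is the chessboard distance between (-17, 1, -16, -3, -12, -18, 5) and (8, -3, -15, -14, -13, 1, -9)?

max(|x_i - y_i|) = max(|-17 - 8|, |1 - (-3)|, |-16 - (-15)|, |-3 - (-14)|, |-12 - (-13)|, |-18 - 1|, |5 - (-9)|) = max(25, 4, 1, 11, 1, 19, 14) = 25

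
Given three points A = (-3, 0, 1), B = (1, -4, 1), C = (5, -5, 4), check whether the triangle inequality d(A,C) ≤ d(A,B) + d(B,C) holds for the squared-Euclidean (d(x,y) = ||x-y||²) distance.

d(A,B) = 4² + 4² + 0² = 32, d(B,C) = 4² + 1² + 3² = 26, d(A,C) = 8² + 5² + 3² = 98.
d(A,C) = 98 > 32 + 26 = 58. Triangle inequality is VIOLATED. (Squared-Euclidean is not a metric — this is a counterexample.)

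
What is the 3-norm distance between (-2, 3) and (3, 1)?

(Σ|x_i - y_i|^3)^(1/3) = (|-2 - 3|^3 + |3 - 1|^3)^(1/3)
= (5^3 + 2^3)^(1/3) = (125 + 8)^(1/3) = (133)^(1/3) ≈ 5.1045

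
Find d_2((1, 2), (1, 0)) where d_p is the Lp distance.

(Σ|x_i - y_i|^2)^(1/2) = (|1 - 1|^2 + |2 - 0|^2)^(1/2)
= (0^2 + 2^2)^(1/2) = (0 + 4)^(1/2) = (4)^(1/2) = 2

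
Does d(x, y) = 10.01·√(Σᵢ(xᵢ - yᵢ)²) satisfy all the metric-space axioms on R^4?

Yes. The L2 (Euclidean) norm induces a metric on R^4, and multiplying a metric by a positive constant 10.01 > 0 preserves all four axioms: non-negativity (10.01·||x-y|| ≥ 0), identity (10.01·||x-y|| = 0 ⟺ ||x-y|| = 0 ⟺ x = y), symmetry (||x-y|| = ||y-x||), and the triangle inequality (10.01·||x-z|| ≤ 10.01·||x-y|| + 10.01·||y-z||). So d is a metric.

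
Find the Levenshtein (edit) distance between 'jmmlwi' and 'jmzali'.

Let D[i][j] be the edit distance between the first i characters of 'jmmlwi' and the first j characters of 'jmzali', with D[i][0] = i, D[0][j] = j, and D[i][j] = D[i-1][j-1] if the characters match, else 1 + min(D[i-1][j], D[i][j-1], D[i-1][j-1]). Filling the table (rows: prefixes of 'jmmlwi', columns: prefixes of 'jmzali'):
     ε  j  m  z  a  l  i
  ε  0  1  2  3  4  5  6
  j  1  0  1  2  3  4  5
  m  2  1  0  1  2  3  4
  m  3  2  1  1  2  3  4
  l  4  3  2  2  2  2  3
  w  5  4  3  3  3  3  3
  i  6  5  4  4  4  4  3
The bottom-right entry gives D[6][6] = 3, so no sequence of fewer than 3 edits works. Backtracking through the table gives one optimal edit sequence (3 edits):
  jmmlwi → jmzlwi (sub m→z @3)
  jmzlwi → jmzawi (sub l→a @4)
  jmzawi → jmzali (sub w→l @5)
Edit distance = 3.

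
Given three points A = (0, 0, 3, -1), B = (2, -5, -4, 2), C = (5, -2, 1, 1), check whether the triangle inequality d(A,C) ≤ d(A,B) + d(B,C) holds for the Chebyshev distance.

d(A,B) = max(2, 5, 7, 3) = 7, d(B,C) = max(3, 3, 5, 1) = 5, d(A,C) = max(5, 2, 2, 2) = 5.
d(A,C) = 5 ≤ 7 + 5 = 12. Triangle inequality is satisfied.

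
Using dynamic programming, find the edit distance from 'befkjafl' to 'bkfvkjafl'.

Let D[i][j] be the edit distance between the first i characters of 'befkjafl' and the first j characters of 'bkfvkjafl', with D[i][0] = i, D[0][j] = j, and D[i][j] = D[i-1][j-1] if the characters match, else 1 + min(D[i-1][j], D[i][j-1], D[i-1][j-1]). Filling the table (rows: prefixes of 'befkjafl', columns: prefixes of 'bkfvkjafl'):
     ε  b  k  f  v  k  j  a  f  l
  ε  0  1  2  3  4  5  6  7  8  9
  b  1  0  1  2  3  4  5  6  7  8
  e  2  1  1  2  3  4  5  6  7  8
  f  3  2  2  1  2  3  4  5  6  7
  k  4  3  2  2  2  2  3  4  5  6
  j  5  4  3  3  3  3  2  3  4  5
  a  6  5  4  4  4  4  3  2  3  4
  f  7  6  5  4  5  5  4  3  2  3
  l  8  7  6  5  5  6  5  4  3  2
The bottom-right entry gives D[8][9] = 2, so no sequence of fewer than 2 edits works. Backtracking through the table gives one optimal edit sequence (2 edits):
  befkjafl → bkfkjafl (sub e→k @2)
  bkfkjafl → bkfvkjafl (ins v @4)
Edit distance = 2.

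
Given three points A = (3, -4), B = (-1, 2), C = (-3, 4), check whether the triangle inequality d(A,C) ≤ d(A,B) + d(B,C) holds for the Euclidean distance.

d(A,B) = √(4² + 6²) = √52 ≈ 7.2111, d(B,C) = √(2² + 2²) = √8 ≈ 2.8284, d(A,C) = √(6² + 8²) = √100 = 10.
d(A,C) = 10 ≤ 7.2111 + 2.8284 = 10.0395. Triangle inequality is satisfied.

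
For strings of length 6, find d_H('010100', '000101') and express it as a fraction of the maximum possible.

Differing positions: 2, 6. Hamming distance = 2. The maximum possible Hamming distance for length-6 strings is 6, so d_H/6 = 2/6 ≈ 0.3333.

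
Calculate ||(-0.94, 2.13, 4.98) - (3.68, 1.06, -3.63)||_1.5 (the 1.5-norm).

(Σ|x_i - y_i|^1.5)^(1/1.5) = (|-0.94 - 3.68|^1.5 + |2.13 - 1.06|^1.5 + |4.98 - (-3.63)|^1.5)^(1/1.5)
= (4.62^1.5 + 1.07^1.5 + 8.61^1.5)^(1/1.5) ≈ (9.9303 + 1.1068 + 25.2642)^(1/1.5) = (36.3013)^(1/1.5) ≈ 10.9635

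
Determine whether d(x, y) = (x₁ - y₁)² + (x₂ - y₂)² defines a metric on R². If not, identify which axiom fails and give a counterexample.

No. The squared Euclidean distance fails the triangle inequality. Counterexample: x = (0, 0), y = (2, 5), z = (4, 10). d(x,z) = 4² + 10² = 116, but d(x,y) + d(y,z) = (2² + 5²) + (2² + 5²) = 29 + 29 = 58. Since 116 > 58, the triangle inequality is violated. (Note: √d, the ordinary Euclidean distance, IS a metric.)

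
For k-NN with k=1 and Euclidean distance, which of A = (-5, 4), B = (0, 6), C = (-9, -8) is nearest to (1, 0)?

Distances: d(A) ≈ 7.2111, d(B) ≈ 6.0828, d(C) ≈ 12.8062. Nearest: B = (0, 6) with distance 6.0828.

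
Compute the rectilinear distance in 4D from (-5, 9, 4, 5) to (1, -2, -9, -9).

Σ|x_i - y_i| = |-5 - 1| + |9 - (-2)| + |4 - (-9)| + |5 - (-9)| = 6 + 11 + 13 + 14 = 44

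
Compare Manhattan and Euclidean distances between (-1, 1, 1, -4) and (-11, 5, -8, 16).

L1 = |-1 - (-11)| + |1 - 5| + |1 - (-8)| + |-4 - 16| = 10 + 4 + 9 + 20 = 43
L2 = √(10² + 4² + 9² + 20²) = √597 ≈ 24.4336
L1 ≥ L2 always (equality iff movement is along one axis); L1 > L2 here.
Ratio L1/L2 = 43/√597 ≈ 1.7599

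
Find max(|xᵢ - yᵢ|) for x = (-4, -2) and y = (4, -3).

max(|x_i - y_i|) = max(|-4 - 4|, |-2 - (-3)|) = max(8, 1) = 8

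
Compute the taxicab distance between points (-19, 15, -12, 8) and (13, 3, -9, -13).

Σ|x_i - y_i| = |-19 - 13| + |15 - 3| + |-12 - (-9)| + |8 - (-13)| = 32 + 12 + 3 + 21 = 68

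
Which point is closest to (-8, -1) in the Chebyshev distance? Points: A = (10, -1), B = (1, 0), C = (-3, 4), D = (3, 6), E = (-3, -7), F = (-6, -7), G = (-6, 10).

Distances: d(A) = 18, d(B) = 9, d(C) = 5, d(D) = 11, d(E) = 6, d(F) = 6, d(G) = 11. Nearest: C = (-3, 4) with distance 5.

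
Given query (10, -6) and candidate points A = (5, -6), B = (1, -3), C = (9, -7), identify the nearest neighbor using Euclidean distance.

Distances: d(A) = 5, d(B) ≈ 9.4868, d(C) ≈ 1.4142. Nearest: C = (9, -7) with distance 1.4142.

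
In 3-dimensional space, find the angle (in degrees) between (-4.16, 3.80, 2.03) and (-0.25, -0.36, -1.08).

With u = (-4.16, 3.80, 2.03), v = (-0.25, -0.36, -1.08):
u·v = (-4.16)·(-0.25) + 3.8·(-0.36) + 2.03·(-1.08) = 1.04 + (-1.368) + (-2.1924) = -2.5204.
|u| = √((-4.16)² + 3.8² + 2.03²) = √(17.3056 + 14.44 + 4.1209) = √35.8665, |v| = √((-0.25)² + (-0.36)² + (-1.08)²) = √(0.0625 + 0.1296 + 1.1664) = √1.3585.
cos θ = (u·v)/(|u||v|) = -2.5204/(√35.8665·√1.3585) ≈ -0.361073
θ = arccos(-0.361073) ≈ 111.17°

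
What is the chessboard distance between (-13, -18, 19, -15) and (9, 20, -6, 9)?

max(|x_i - y_i|) = max(|-13 - 9|, |-18 - 20|, |19 - (-6)|, |-15 - 9|) = max(22, 38, 25, 24) = 38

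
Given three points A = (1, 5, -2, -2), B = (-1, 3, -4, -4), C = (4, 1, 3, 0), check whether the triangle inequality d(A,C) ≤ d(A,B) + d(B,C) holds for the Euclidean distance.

d(A,B) = √(2² + 2² + 2² + 2²) = √16 = 4, d(B,C) = √(5² + 2² + 7² + 4²) = √94 ≈ 9.6954, d(A,C) = √(3² + 4² + 5² + 2²) = √54 ≈ 7.3485.
d(A,C) ≈ 7.3485 ≤ 4 + 9.6954 = 13.6954. Triangle inequality is satisfied.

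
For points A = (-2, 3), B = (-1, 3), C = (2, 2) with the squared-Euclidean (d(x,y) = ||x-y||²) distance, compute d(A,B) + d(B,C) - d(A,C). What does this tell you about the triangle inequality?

d(A,B) = 1² + 0² = 1, d(B,C) = 3² + 1² = 10, d(A,C) = 4² + 1² = 17.
d(A,B) + d(B,C) - d(A,C) = 1 + 10 - 17 = 11 - 17 = -6. This is < 0, so the triangle inequality FAILS for these points (squared-Euclidean is not a metric).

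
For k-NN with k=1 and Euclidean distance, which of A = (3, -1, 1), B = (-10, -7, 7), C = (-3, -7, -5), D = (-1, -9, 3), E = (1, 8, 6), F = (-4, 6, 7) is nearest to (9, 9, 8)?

Distances: d(A) ≈ 13.6015, d(B) ≈ 24.8596, d(C) ≈ 23.8537, d(D) ≈ 21.1896, d(E) ≈ 8.3066, d(F) ≈ 13.3791. Nearest: E = (1, 8, 6) with distance 8.3066.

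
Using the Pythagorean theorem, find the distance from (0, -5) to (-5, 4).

√(Σ(x_i - y_i)²) = √((0 - (-5))² + (-5 - 4)²)
= √(5² + (-9)²) = √(25 + 81) = √106 ≈ 10.2956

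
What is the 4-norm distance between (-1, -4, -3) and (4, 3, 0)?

(Σ|x_i - y_i|^4)^(1/4) = (|-1 - 4|^4 + |-4 - 3|^4 + |-3 - 0|^4)^(1/4)
= (5^4 + 7^4 + 3^4)^(1/4) = (625 + 2401 + 81)^(1/4) = (3107)^(1/4) ≈ 7.466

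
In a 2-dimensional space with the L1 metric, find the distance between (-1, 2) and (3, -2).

Σ|x_i - y_i| = |-1 - 3| + |2 - (-2)| = 4 + 4 = 8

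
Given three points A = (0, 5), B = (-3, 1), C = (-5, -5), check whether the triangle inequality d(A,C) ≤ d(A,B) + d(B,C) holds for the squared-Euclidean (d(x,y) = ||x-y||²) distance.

d(A,B) = 3² + 4² = 25, d(B,C) = 2² + 6² = 40, d(A,C) = 5² + 10² = 125.
d(A,C) = 125 > 25 + 40 = 65. Triangle inequality is VIOLATED. (Squared-Euclidean is not a metric — this is a counterexample.)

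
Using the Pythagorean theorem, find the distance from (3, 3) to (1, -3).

√(Σ(x_i - y_i)²) = √((3 - 1)² + (3 - (-3))²)
= √(2² + 6²) = √(4 + 36) = √40 ≈ 6.3246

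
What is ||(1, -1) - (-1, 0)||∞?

max(|x_i - y_i|) = max(|1 - (-1)|, |-1 - 0|) = max(2, 1) = 2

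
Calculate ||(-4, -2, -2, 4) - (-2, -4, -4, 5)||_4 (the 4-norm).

(Σ|x_i - y_i|^4)^(1/4) = (|-4 - (-2)|^4 + |-2 - (-4)|^4 + |-2 - (-4)|^4 + |4 - 5|^4)^(1/4)
= (2^4 + 2^4 + 2^4 + 1^4)^(1/4) = (16 + 16 + 16 + 1)^(1/4) = (49)^(1/4) ≈ 2.6458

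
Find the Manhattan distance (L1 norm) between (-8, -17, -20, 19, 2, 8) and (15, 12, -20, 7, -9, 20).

Σ|x_i - y_i| = |-8 - 15| + |-17 - 12| + |-20 - (-20)| + |19 - 7| + |2 - (-9)| + |8 - 20| = 23 + 29 + 0 + 12 + 11 + 12 = 87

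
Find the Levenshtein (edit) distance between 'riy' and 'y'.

Let D[i][j] be the edit distance between the first i characters of 'riy' and the first j characters of 'y', with D[i][0] = i, D[0][j] = j, and D[i][j] = D[i-1][j-1] if the characters match, else 1 + min(D[i-1][j], D[i][j-1], D[i-1][j-1]). Filling the table (rows: prefixes of 'riy', columns: prefixes of 'y'):
     ε  y
  ε  0  1
  r  1  1
  i  2  2
  y  3  2
The bottom-right entry gives D[3][1] = 2, so no sequence of fewer than 2 edits works. Backtracking through the table gives one optimal edit sequence (2 edits):
  riy → iy (del r @1)
  iy → y (del i @1)
Edit distance = 2.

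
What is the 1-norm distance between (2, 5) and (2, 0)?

Σ|x_i - y_i| = |2 - 2| + |5 - 0| = 0 + 5 = 5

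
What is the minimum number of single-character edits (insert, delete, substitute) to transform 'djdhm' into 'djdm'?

Let D[i][j] be the edit distance between the first i characters of 'djdhm' and the first j characters of 'djdm', with D[i][0] = i, D[0][j] = j, and D[i][j] = D[i-1][j-1] if the characters match, else 1 + min(D[i-1][j], D[i][j-1], D[i-1][j-1]). Filling the table (rows: prefixes of 'djdhm', columns: prefixes of 'djdm'):
     ε  d  j  d  m
  ε  0  1  2  3  4
  d  1  0  1  2  3
  j  2  1  0  1  2
  d  3  2  1  0  1
  h  4  3  2  1  1
  m  5  4  3  2  1
The bottom-right entry gives D[5][4] = 1, so no sequence of fewer than 1 edit works. Backtracking through the table gives one optimal edit sequence (1 edit):
  djdhm → djdm (del h @4)
Edit distance = 1.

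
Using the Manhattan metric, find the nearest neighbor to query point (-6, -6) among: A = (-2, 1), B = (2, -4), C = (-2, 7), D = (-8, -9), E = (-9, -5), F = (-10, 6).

Distances: d(A) = 11, d(B) = 10, d(C) = 17, d(D) = 5, d(E) = 4, d(F) = 16. Nearest: E = (-9, -5) with distance 4.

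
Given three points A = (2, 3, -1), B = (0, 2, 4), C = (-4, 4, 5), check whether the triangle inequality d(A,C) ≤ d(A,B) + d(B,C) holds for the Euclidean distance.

d(A,B) = √(2² + 1² + 5²) = √30 ≈ 5.4772, d(B,C) = √(4² + 2² + 1²) = √21 ≈ 4.5826, d(A,C) = √(6² + 1² + 6²) = √73 ≈ 8.544.
d(A,C) ≈ 8.544 ≤ 5.4772 + 4.5826 = 10.0598. Triangle inequality is satisfied.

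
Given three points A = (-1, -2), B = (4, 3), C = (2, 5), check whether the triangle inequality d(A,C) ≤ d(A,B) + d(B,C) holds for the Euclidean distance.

d(A,B) = √(5² + 5²) = √50 ≈ 7.0711, d(B,C) = √(2² + 2²) = √8 ≈ 2.8284, d(A,C) = √(3² + 7²) = √58 ≈ 7.6158.
d(A,C) ≈ 7.6158 ≤ 7.0711 + 2.8284 = 9.8995. Triangle inequality is satisfied.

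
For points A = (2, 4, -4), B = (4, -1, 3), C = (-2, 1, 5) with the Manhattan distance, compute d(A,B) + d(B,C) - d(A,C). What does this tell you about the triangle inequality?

d(A,B) = 2 + 5 + 7 = 14, d(B,C) = 6 + 2 + 2 = 10, d(A,C) = 4 + 3 + 9 = 16.
d(A,B) + d(B,C) - d(A,C) = 14 + 10 - 16 = 24 - 16 = 8. This is ≥ 0, so the triangle inequality holds for these points.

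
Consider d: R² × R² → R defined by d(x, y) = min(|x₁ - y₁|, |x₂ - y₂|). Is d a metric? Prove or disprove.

No. d fails identity of indiscernibles: take x = (1, 0) and y = (1, 9). Then d(x,y) = min(|1 - 1|, |0 - 9|) = min(0, 9) = 0, yet x ≠ y.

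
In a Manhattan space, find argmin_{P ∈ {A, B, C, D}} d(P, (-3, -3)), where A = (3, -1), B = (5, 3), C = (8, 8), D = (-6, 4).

Distances: d(A) = 8, d(B) = 14, d(C) = 22, d(D) = 10. Nearest: A = (3, -1) with distance 8.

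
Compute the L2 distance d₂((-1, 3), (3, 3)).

√(Σ(x_i - y_i)²) = √((-1 - 3)² + (3 - 3)²)
= √((-4)² + 0²) = √(16 + 0) = √16 = 4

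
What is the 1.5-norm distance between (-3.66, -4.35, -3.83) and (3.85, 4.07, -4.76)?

(Σ|x_i - y_i|^1.5)^(1/1.5) = (|-3.66 - 3.85|^1.5 + |-4.35 - 4.07|^1.5 + |-3.83 - (-4.76)|^1.5)^(1/1.5)
= (7.51^1.5 + 8.42^1.5 + 0.93^1.5)^(1/1.5) ≈ (20.5807 + 24.4325 + 0.8969)^(1/1.5) = (45.9101)^(1/1.5) ≈ 12.8215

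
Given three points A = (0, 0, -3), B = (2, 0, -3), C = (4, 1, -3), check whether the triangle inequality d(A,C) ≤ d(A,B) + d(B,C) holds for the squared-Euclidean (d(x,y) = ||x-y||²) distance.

d(A,B) = 2² + 0² + 0² = 4, d(B,C) = 2² + 1² + 0² = 5, d(A,C) = 4² + 1² + 0² = 17.
d(A,C) = 17 > 4 + 5 = 9. Triangle inequality is VIOLATED. (Squared-Euclidean is not a metric — this is a counterexample.)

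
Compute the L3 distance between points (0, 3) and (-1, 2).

(Σ|x_i - y_i|^3)^(1/3) = (|0 - (-1)|^3 + |3 - 2|^3)^(1/3)
= (1^3 + 1^3)^(1/3) = (1 + 1)^(1/3) = (2)^(1/3) ≈ 1.2599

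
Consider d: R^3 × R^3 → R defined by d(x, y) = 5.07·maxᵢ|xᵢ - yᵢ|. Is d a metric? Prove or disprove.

Yes. The L∞ (Chebyshev) norm induces a metric on R^3, and multiplying a metric by a positive constant 5.07 > 0 preserves all four axioms: non-negativity (5.07·||x-y|| ≥ 0), identity (5.07·||x-y|| = 0 ⟺ ||x-y|| = 0 ⟺ x = y), symmetry (||x-y|| = ||y-x||), and the triangle inequality (5.07·||x-z|| ≤ 5.07·||x-y|| + 5.07·||y-z||). So d is a metric.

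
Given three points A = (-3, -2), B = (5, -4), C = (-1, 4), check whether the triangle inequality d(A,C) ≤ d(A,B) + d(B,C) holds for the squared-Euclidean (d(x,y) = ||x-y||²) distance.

d(A,B) = 8² + 2² = 68, d(B,C) = 6² + 8² = 100, d(A,C) = 2² + 6² = 40.
d(A,C) = 40 ≤ 68 + 100 = 168. Triangle inequality is satisfied.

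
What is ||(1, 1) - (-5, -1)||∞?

max(|x_i - y_i|) = max(|1 - (-5)|, |1 - (-1)|) = max(6, 2) = 6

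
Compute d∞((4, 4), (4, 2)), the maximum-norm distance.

max(|x_i - y_i|) = max(|4 - 4|, |4 - 2|) = max(0, 2) = 2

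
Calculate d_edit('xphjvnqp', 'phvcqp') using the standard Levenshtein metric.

Let D[i][j] be the edit distance between the first i characters of 'xphjvnqp' and the first j characters of 'phvcqp', with D[i][0] = i, D[0][j] = j, and D[i][j] = D[i-1][j-1] if the characters match, else 1 + min(D[i-1][j], D[i][j-1], D[i-1][j-1]). Filling the table (rows: prefixes of 'xphjvnqp', columns: prefixes of 'phvcqp'):
     ε  p  h  v  c  q  p
  ε  0  1  2  3  4  5  6
  x  1  1  2  3  4  5  6
  p  2  1  2  3  4  5  5
  h  3  2  1  2  3  4  5
  j  4  3  2  2  3  4  5
  v  5  4  3  2  3  4  5
  n  6  5  4  3  3  4  5
  q  7  6  5  4  4  3  4
  p  8  7  6  5  5  4  3
The bottom-right entry gives D[8][6] = 3, so no sequence of fewer than 3 edits works. Backtracking through the table gives one optimal edit sequence (3 edits):
  xphjvnqp → phjvnqp (del x @1)
  phjvnqp → phvnqp (del j @3)
  phvnqp → phvcqp (sub n→c @4)
Edit distance = 3.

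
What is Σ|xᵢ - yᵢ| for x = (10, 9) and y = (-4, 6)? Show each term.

Σ|x_i - y_i| = |10 - (-4)| + |9 - 6| = 14 + 3 = 17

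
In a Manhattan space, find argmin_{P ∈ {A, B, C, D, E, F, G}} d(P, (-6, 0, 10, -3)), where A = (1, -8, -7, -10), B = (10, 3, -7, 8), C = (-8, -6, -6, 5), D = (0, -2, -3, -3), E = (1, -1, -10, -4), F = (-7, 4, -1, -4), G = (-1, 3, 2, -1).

Distances: d(A) = 39, d(B) = 47, d(C) = 32, d(D) = 21, d(E) = 29, d(F) = 17, d(G) = 18. Nearest: F = (-7, 4, -1, -4) with distance 17.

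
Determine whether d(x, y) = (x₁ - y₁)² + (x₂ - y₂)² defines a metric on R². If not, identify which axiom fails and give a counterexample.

No. The squared Euclidean distance fails the triangle inequality. Counterexample: x = (0, 0), y = (2, 4), z = (4, 8). d(x,z) = 4² + 8² = 80, but d(x,y) + d(y,z) = (2² + 4²) + (2² + 4²) = 20 + 20 = 40. Since 80 > 40, the triangle inequality is violated. (Note: √d, the ordinary Euclidean distance, IS a metric.)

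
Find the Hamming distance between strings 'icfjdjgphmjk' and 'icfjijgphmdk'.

Differing positions: 5, 11. Hamming distance = 2.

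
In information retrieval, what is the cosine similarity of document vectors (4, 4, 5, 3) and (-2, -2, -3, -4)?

With u = (4, 4, 5, 3), v = (-2, -2, -3, -4):
u·v = 4·(-2) + 4·(-2) + 5·(-3) + 3·(-4) = (-8) + (-8) + (-15) + (-12) = -43.
|u| = √(4² + 4² + 5² + 3²) = √66, |v| = √((-2)² + (-2)² + (-3)² + (-4)²) = √33, so |u||v| = √(66·33) = √2178.
cos θ = (u·v)/(|u||v|) = -43/√2178 ≈ -0.9214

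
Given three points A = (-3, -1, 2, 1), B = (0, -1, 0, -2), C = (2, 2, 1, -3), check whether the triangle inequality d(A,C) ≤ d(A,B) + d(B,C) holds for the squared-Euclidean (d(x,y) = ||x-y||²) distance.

d(A,B) = 3² + 0² + 2² + 3² = 22, d(B,C) = 2² + 3² + 1² + 1² = 15, d(A,C) = 5² + 3² + 1² + 4² = 51.
d(A,C) = 51 > 22 + 15 = 37. Triangle inequality is VIOLATED. (Squared-Euclidean is not a metric — this is a counterexample.)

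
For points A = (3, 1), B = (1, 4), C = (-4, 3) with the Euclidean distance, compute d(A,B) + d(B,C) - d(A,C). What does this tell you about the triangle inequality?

d(A,B) = √(2² + 3²) = √13 ≈ 3.6056, d(B,C) = √(5² + 1²) = √26 ≈ 5.099, d(A,C) = √(7² + 2²) = √53 ≈ 7.2801.
d(A,B) + d(B,C) - d(A,C) = 3.6056 + 5.099 - 7.2801 = 8.7046 - 7.2801 = 1.4245 (to 4 decimal places). This is ≥ 0, so the triangle inequality holds for these points.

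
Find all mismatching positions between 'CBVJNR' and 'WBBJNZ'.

Differing positions: 1, 3, 6. Hamming distance = 3.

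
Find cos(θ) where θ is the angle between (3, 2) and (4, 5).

With u = (3, 2), v = (4, 5):
u·v = 3·4 + 2·5 = 12 + 10 = 22.
|u| = √(3² + 2²) = √13, |v| = √(4² + 5²) = √41, so |u||v| = √(13·41) = √533.
cos θ = (u·v)/(|u||v|) = 22/√533 ≈ 0.9529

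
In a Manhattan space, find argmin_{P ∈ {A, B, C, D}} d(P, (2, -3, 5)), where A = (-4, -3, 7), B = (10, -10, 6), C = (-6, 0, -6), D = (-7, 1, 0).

Distances: d(A) = 8, d(B) = 16, d(C) = 22, d(D) = 18. Nearest: A = (-4, -3, 7) with distance 8.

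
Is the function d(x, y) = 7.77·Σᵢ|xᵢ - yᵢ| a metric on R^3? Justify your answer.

Yes. The L1 (Manhattan) norm induces a metric on R^3, and multiplying a metric by a positive constant 7.77 > 0 preserves all four axioms: non-negativity (7.77·||x-y|| ≥ 0), identity (7.77·||x-y|| = 0 ⟺ ||x-y|| = 0 ⟺ x = y), symmetry (||x-y|| = ||y-x||), and the triangle inequality (7.77·||x-z|| ≤ 7.77·||x-y|| + 7.77·||y-z||). So d is a metric.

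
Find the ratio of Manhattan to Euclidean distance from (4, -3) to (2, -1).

L1 = |4 - 2| + |-3 - (-1)| = 2 + 2 = 4
L2 = √(2² + 2²) = √8 ≈ 2.8284
L1 ≥ L2 always (equality iff movement is along one axis); L1 > L2 here.
Ratio L1/L2 = 4/√8 ≈ 1.4142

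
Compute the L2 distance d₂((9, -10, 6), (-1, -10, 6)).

√(Σ(x_i - y_i)²) = √((9 - (-1))² + (-10 - (-10))² + (6 - 6)²)
= √(10² + 0² + 0²) = √(100 + 0 + 0) = √100 = 10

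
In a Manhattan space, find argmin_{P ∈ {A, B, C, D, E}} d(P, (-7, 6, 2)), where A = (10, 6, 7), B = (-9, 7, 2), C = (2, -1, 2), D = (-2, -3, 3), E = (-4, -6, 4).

Distances: d(A) = 22, d(B) = 3, d(C) = 16, d(D) = 15, d(E) = 17. Nearest: B = (-9, 7, 2) with distance 3.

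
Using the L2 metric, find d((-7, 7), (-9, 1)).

√(Σ(x_i - y_i)²) = √((-7 - (-9))² + (7 - 1)²)
= √(2² + 6²) = √(4 + 36) = √40 ≈ 6.3246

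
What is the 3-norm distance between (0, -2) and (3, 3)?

(Σ|x_i - y_i|^3)^(1/3) = (|0 - 3|^3 + |-2 - 3|^3)^(1/3)
= (3^3 + 5^3)^(1/3) = (27 + 125)^(1/3) = (152)^(1/3) ≈ 5.3368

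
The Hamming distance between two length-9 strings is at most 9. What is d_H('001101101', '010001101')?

Differing positions: 2, 3, 4. Hamming distance = 3. The maximum possible Hamming distance for length-9 strings is 9, so d_H/9 = 3/9 ≈ 0.3333.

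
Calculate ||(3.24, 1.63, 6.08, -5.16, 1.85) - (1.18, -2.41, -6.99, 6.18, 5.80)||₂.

√(Σ(x_i - y_i)²) = √((3.24 - 1.18)² + (1.63 - (-2.41))² + (6.08 - (-6.99))² + (-5.16 - 6.18)² + (1.85 - 5.8)²)
= √(2.06² + 4.04² + 13.07² + (-11.34)² + (-3.95)²) = √(4.2436 + 16.3216 + 170.8249 + 128.5956 + 15.6025) = √335.5882 ≈ 18.3191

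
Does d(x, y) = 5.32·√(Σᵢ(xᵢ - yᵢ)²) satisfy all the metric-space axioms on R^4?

Yes. The L2 (Euclidean) norm induces a metric on R^4, and multiplying a metric by a positive constant 5.32 > 0 preserves all four axioms: non-negativity (5.32·||x-y|| ≥ 0), identity (5.32·||x-y|| = 0 ⟺ ||x-y|| = 0 ⟺ x = y), symmetry (||x-y|| = ||y-x||), and the triangle inequality (5.32·||x-z|| ≤ 5.32·||x-y|| + 5.32·||y-z||). So d is a metric.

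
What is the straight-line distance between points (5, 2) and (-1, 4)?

√(Σ(x_i - y_i)²) = √((5 - (-1))² + (2 - 4)²)
= √(6² + (-2)²) = √(36 + 4) = √40 ≈ 6.3246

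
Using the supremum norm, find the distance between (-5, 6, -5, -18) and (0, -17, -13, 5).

max(|x_i - y_i|) = max(|-5 - 0|, |6 - (-17)|, |-5 - (-13)|, |-18 - 5|) = max(5, 23, 8, 23) = 23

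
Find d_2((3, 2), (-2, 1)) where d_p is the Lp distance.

(Σ|x_i - y_i|^2)^(1/2) = (|3 - (-2)|^2 + |2 - 1|^2)^(1/2)
= (5^2 + 1^2)^(1/2) = (25 + 1)^(1/2) = (26)^(1/2) ≈ 5.099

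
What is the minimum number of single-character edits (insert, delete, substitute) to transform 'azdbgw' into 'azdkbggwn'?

Let D[i][j] be the edit distance between the first i characters of 'azdbgw' and the first j characters of 'azdkbggwn', with D[i][0] = i, D[0][j] = j, and D[i][j] = D[i-1][j-1] if the characters match, else 1 + min(D[i-1][j], D[i][j-1], D[i-1][j-1]). Filling the table (rows: prefixes of 'azdbgw', columns: prefixes of 'azdkbggwn'):
     ε  a  z  d  k  b  g  g  w  n
  ε  0  1  2  3  4  5  6  7  8  9
  a  1  0  1  2  3  4  5  6  7  8
  z  2  1  0  1  2  3  4  5  6  7
  d  3  2  1  0  1  2  3  4  5  6
  b  4  3  2  1  1  1  2  3  4  5
  g  5  4  3  2  2  2  1  2  3  4
  w  6  5  4  3  3  3  2  2  2  3
The bottom-right entry gives D[6][9] = 3, so no sequence of fewer than 3 edits works. Backtracking through the table gives one optimal edit sequence (3 edits):
  azdbgw → azdkbgw (ins k @4)
  azdkbgw → azdkbggw (ins g @6)
  azdkbggw → azdkbggwn (ins n @9)
Edit distance = 3.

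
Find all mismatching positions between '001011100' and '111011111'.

Differing positions: 1, 2, 8, 9. Hamming distance = 4.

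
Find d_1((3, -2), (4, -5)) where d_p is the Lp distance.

Σ|x_i - y_i| = |3 - 4| + |-2 - (-5)| = 1 + 3 = 4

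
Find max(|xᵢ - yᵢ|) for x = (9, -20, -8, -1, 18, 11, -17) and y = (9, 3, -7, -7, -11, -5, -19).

max(|x_i - y_i|) = max(|9 - 9|, |-20 - 3|, |-8 - (-7)|, |-1 - (-7)|, |18 - (-11)|, |11 - (-5)|, |-17 - (-19)|) = max(0, 23, 1, 6, 29, 16, 2) = 29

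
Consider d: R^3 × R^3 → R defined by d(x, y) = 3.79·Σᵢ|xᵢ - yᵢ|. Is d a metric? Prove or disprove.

Yes. The L1 (Manhattan) norm induces a metric on R^3, and multiplying a metric by a positive constant 3.79 > 0 preserves all four axioms: non-negativity (3.79·||x-y|| ≥ 0), identity (3.79·||x-y|| = 0 ⟺ ||x-y|| = 0 ⟺ x = y), symmetry (||x-y|| = ||y-x||), and the triangle inequality (3.79·||x-z|| ≤ 3.79·||x-y|| + 3.79·||y-z||). So d is a metric.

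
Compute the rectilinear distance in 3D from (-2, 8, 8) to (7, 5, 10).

Σ|x_i - y_i| = |-2 - 7| + |8 - 5| + |8 - 10| = 9 + 3 + 2 = 14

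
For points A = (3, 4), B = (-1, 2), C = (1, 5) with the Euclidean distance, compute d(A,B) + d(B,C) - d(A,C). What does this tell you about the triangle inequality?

d(A,B) = √(4² + 2²) = √20 ≈ 4.4721, d(B,C) = √(2² + 3²) = √13 ≈ 3.6056, d(A,C) = √(2² + 1²) = √5 ≈ 2.2361.
d(A,B) + d(B,C) - d(A,C) = 4.4721 + 3.6056 - 2.2361 = 8.0777 - 2.2361 = 5.8416 (to 4 decimal places). This is ≥ 0, so the triangle inequality holds for these points.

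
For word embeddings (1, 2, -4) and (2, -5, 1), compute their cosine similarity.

With u = (1, 2, -4), v = (2, -5, 1):
u·v = 1·2 + 2·(-5) + (-4)·1 = 2 + (-10) + (-4) = -12.
|u| = √(1² + 2² + (-4)²) = √21, |v| = √(2² + (-5)² + 1²) = √30, so |u||v| = √(21·30) = √630.
cos θ = (u·v)/(|u||v|) = -12/√630 ≈ -0.4781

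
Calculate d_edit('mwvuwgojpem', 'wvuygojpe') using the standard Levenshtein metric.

Let D[i][j] be the edit distance between the first i characters of 'mwvuwgojpem' and the first j characters of 'wvuygojpe', with D[i][0] = i, D[0][j] = j, and D[i][j] = D[i-1][j-1] if the characters match, else 1 + min(D[i-1][j], D[i][j-1], D[i-1][j-1]). Filling the table (rows: prefixes of 'mwvuwgojpem', columns: prefixes of 'wvuygojpe'):
     ε  w  v  u  y  g  o  j  p  e
  ε  0  1  2  3  4  5  6  7  8  9
  m  1  1  2  3  4  5  6  7  8  9
  w  2  1  2  3  4  5  6  7  8  9
  v  3  2  1  2  3  4  5  6  7  8
  u  4  3  2  1  2  3  4  5  6  7
  w  5  4  3  2  2  3  4  5  6  7
  g  6  5  4  3  3  2  3  4  5  6
  o  7  6  5  4  4  3  2  3  4  5
  j  8  7  6  5  5  4  3  2  3  4
  p  9  8  7  6  6  5  4  3  2  3
  e 10  9  8  7  7  6  5  4  3  2
  m 11 10  9  8  8  7  6  5  4  3
The bottom-right entry gives D[11][9] = 3, so no sequence of fewer than 3 edits works. Backtracking through the table gives one optimal edit sequence (3 edits):
  mwvuwgojpem → wvuwgojpem (del m @1)
  wvuwgojpem → wvuygojpem (sub w→y @4)
  wvuygojpem → wvuygojpe (del m @10)
Edit distance = 3.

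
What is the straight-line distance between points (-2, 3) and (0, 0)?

√(Σ(x_i - y_i)²) = √((-2 - 0)² + (3 - 0)²)
= √((-2)² + 3²) = √(4 + 9) = √13 ≈ 3.6056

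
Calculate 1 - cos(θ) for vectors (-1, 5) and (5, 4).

With u = (-1, 5), v = (5, 4):
u·v = (-1)·5 + 5·4 = (-5) + 20 = 15.
|u| = √((-1)² + 5²) = √26, |v| = √(5² + 4²) = √41, so |u||v| = √(26·41) = √1066.
cos θ = (u·v)/(|u||v|) = 15/√1066 ≈ 0.4594
Cosine distance = 1 - cos θ ≈ 1 - 0.4594 = 0.5406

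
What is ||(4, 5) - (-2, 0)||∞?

max(|x_i - y_i|) = max(|4 - (-2)|, |5 - 0|) = max(6, 5) = 6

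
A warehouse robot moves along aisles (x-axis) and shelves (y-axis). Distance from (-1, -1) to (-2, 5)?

Σ|x_i - y_i| = |-1 - (-2)| + |-1 - 5| = 1 + 6 = 7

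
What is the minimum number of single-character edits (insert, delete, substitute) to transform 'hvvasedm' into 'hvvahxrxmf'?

Let D[i][j] be the edit distance between the first i characters of 'hvvasedm' and the first j characters of 'hvvahxrxmf', with D[i][0] = i, D[0][j] = j, and D[i][j] = D[i-1][j-1] if the characters match, else 1 + min(D[i-1][j], D[i][j-1], D[i-1][j-1]). Filling the table (rows: prefixes of 'hvvasedm', columns: prefixes of 'hvvahxrxmf'):
     ε  h  v  v  a  h  x  r  x  m  f
  ε  0  1  2  3  4  5  6  7  8  9 10
  h  1  0  1  2  3  4  5  6  7  8  9
  v  2  1  0  1  2  3  4  5  6  7  8
  v  3  2  1  0  1  2  3  4  5  6  7
  a  4  3  2  1  0  1  2  3  4  5  6
  s  5  4  3  2  1  1  2  3  4  5  6
  e  6  5  4  3  2  2  2  3  4  5  6
  d  7  6  5  4  3  3  3  3  4  5  6
  m  8  7  6  5  4  4  4  4  4  4  5
The bottom-right entry gives D[8][10] = 5, so no sequence of fewer than 5 edits works. Backtracking through the table gives one optimal edit sequence (5 edits):
  hvvasedm → hvvahsedm (ins h @5)
  hvvahsedm → hvvahxedm (sub s→x @6)
  hvvahxedm → hvvahxrdm (sub e→r @7)
  hvvahxrdm → hvvahxrxm (sub d→x @8)
  hvvahxrxm → hvvahxrxmf (ins f @10)
Edit distance = 5.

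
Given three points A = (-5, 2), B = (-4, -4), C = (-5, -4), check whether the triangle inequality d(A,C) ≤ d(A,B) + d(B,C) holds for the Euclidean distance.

d(A,B) = √(1² + 6²) = √37 ≈ 6.0828, d(B,C) = √(1² + 0²) = √1 = 1, d(A,C) = √(0² + 6²) = √36 = 6.
d(A,C) = 6 ≤ 6.0828 + 1 = 7.0828. Triangle inequality is satisfied.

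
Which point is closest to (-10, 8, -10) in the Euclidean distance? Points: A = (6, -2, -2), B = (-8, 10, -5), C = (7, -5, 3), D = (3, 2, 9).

Distances: d(A) ≈ 20.4939, d(B) ≈ 5.7446, d(C) ≈ 25.04, d(D) ≈ 23.7908. Nearest: B = (-8, 10, -5) with distance 5.7446.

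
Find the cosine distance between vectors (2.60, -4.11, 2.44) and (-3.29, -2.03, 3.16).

With u = (2.60, -4.11, 2.44), v = (-3.29, -2.03, 3.16):
u·v = 2.6·(-3.29) + (-4.11)·(-2.03) + 2.44·3.16 = (-8.554) + 8.3433 + 7.7104 = 7.4997.
|u| = √(2.6² + (-4.11)² + 2.44²) = √(6.76 + 16.8921 + 5.9536) = √29.6057, |v| = √((-3.29)² + (-2.03)² + 3.16²) = √(10.8241 + 4.1209 + 9.9856) = √24.9306.
cos θ = (u·v)/(|u||v|) = 7.4997/(√29.6057·√24.9306) ≈ 0.2761
Cosine distance = 1 - cos θ ≈ 1 - 0.2761 = 0.7239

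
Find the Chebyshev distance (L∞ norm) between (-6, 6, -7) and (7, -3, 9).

max(|x_i - y_i|) = max(|-6 - 7|, |6 - (-3)|, |-7 - 9|) = max(13, 9, 16) = 16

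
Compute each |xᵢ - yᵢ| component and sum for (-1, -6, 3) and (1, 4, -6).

Σ|x_i - y_i| = |-1 - 1| + |-6 - 4| + |3 - (-6)| = 2 + 10 + 9 = 21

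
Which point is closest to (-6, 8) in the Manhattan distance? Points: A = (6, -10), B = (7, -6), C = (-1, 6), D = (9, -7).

Distances: d(A) = 30, d(B) = 27, d(C) = 7, d(D) = 30. Nearest: C = (-1, 6) with distance 7.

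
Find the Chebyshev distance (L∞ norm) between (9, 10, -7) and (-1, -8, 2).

max(|x_i - y_i|) = max(|9 - (-1)|, |10 - (-8)|, |-7 - 2|) = max(10, 18, 9) = 18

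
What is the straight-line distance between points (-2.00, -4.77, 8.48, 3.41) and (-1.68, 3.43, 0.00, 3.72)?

√(Σ(x_i - y_i)²) = √((-2 - (-1.68))² + (-4.77 - 3.43)² + (8.48 - 0)² + (3.41 - 3.72)²)
= √((-0.32)² + (-8.2)² + 8.48² + (-0.31)²) = √(0.1024 + 67.24 + 71.9104 + 0.0961) = √139.3489 ≈ 11.8046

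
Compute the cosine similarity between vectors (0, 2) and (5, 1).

With u = (0, 2), v = (5, 1):
u·v = 0·5 + 2·1 = 0 + 2 = 2.
|u| = √(0² + 2²) = √4, |v| = √(5² + 1²) = √26, so |u||v| = √(4·26) = √104.
cos θ = (u·v)/(|u||v|) = 2/√104 ≈ 0.1961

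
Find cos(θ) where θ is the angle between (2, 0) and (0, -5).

With u = (2, 0), v = (0, -5):
u·v = 2·0 + 0·(-5) = 0 + 0 = 0.
|u| = √(2² + 0²) = √4, |v| = √(0² + (-5)²) = √25, so |u||v| = √(4·25) = √100 = 10.
cos θ = (u·v)/(|u||v|) = 0/10 = 0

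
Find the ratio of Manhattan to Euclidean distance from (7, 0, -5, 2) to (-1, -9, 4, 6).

L1 = |7 - (-1)| + |0 - (-9)| + |-5 - 4| + |2 - 6| = 8 + 9 + 9 + 4 = 30
L2 = √(8² + 9² + 9² + 4²) = √242 ≈ 15.5563
L1 ≥ L2 always (equality iff movement is along one axis); L1 > L2 here.
Ratio L1/L2 = 30/√242 ≈ 1.9285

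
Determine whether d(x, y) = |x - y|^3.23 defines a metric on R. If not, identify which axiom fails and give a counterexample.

No. d(x,y) = |x-y|^3.23 fails the triangle inequality since p = 3.23 > 1. Counterexample: x = -1, y = 3, z = 5. d(x,z) = |-1 - 5|^3.23 = 6^3.23 ≈ 326.1584, but d(x,y) + d(y,z) = 4^3.23 + 2^3.23 ≈ 88.0347 + 9.3827 = 97.4174. Since 326.1584 > 97.4174, the triangle inequality is violated.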